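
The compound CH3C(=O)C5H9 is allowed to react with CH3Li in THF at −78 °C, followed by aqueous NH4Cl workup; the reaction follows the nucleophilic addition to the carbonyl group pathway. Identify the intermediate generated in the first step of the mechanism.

Step 1: the carbanion-like carbon of CH3Li attacks the sp² carbonyl carbon; the C=O π bond breaks and the electrons end up as a lone pair on the alkoxide oxygen of the tetrahedral intermediate.
After step 1 the species present is a tetrahedral alkoxide intermediate.

tetrahedral alkoxide intermediate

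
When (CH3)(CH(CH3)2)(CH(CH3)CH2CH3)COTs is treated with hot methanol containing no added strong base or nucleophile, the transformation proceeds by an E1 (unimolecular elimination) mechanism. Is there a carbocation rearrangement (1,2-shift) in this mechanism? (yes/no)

no

The first-formed carbocation is tertiary.
No single 1,2-shift to an adjacent carbon would produce a more-substituted cation than the one already present, so no rearrangement occurs.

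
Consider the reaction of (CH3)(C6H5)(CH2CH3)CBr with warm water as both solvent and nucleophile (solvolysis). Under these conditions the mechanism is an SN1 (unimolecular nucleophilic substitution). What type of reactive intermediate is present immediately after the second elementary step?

oxonium ion

Step 1: Unassisted departure of Br⁻ (taking the C–Br bonding pair) generates a tertiary carbocation.
Step 2: A lone pair on the oxygen of H2O attacks the carbocation, forming a new C–O σ-bond and an oxonium ion.
After step 2 the species present is an oxonium ion.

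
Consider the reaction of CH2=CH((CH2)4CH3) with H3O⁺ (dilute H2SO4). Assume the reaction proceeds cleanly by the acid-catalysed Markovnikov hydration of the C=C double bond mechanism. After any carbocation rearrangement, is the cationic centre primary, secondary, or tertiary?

Step 1: The π electrons of the C=C bond attack a proton of H3O⁺; Markovnikov addition places the new C–H on the less-substituted alkene carbon, so the positive charge ends up on the more-substituted carbon — a secondary carbocation. H2O is released.
No single 1,2-shift to an adjacent carbon would give a more-substituted cation, so no rearrangement occurs.

secondary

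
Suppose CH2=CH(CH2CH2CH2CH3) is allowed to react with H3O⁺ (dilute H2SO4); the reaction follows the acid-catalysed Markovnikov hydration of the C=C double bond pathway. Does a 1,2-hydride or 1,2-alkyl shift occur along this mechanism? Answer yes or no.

The first-formed carbocation is secondary.
No single 1,2-shift to an adjacent carbon would produce a more-substituted cation than the one already present, so no rearrangement occurs.

no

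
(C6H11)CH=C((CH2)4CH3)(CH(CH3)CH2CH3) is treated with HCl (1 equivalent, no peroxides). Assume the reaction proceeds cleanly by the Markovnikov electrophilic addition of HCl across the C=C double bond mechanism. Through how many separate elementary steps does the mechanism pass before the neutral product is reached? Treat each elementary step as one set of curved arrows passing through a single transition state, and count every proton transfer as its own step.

Step 1: Protonation of the alkene by HCl: the π bond acts as the nucleophile and picks up H⁺, giving the more stable (Markovnikov) tertiary carbocation. The H–Cl bond breaks heterolytically, releasing Cl⁻.
(No 1,2-shift: no single shift to an adjacent carbon would give a more stable cation.)
Step 2: Cl⁻ captures the cation: a lone pair on Cl⁻ fills the empty p orbital, producing the alkyl halide product.
Total: 2 elementary steps.

2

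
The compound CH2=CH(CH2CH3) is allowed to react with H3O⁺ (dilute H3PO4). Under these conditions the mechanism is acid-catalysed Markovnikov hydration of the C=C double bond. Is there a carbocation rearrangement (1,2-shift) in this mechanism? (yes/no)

The first-formed carbocation is secondary.
No single 1,2-shift to an adjacent carbon would produce a more-substituted cation than the one already present, so no rearrangement occurs.

no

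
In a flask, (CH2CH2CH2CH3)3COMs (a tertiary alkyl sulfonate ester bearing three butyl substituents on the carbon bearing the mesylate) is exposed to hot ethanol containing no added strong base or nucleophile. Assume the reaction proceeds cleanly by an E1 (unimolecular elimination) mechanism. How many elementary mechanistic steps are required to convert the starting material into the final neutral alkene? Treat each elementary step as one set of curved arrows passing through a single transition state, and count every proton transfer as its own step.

Step 1: Unassisted departure of MsO⁻ (taking the C–O bonding pair) generates a tertiary carbocation.
(No 1,2-shift: no single shift to an adjacent carbon would give a more stable cation.)
Step 2: An ethanol molecule (solvent) deprotonates a β-carbon; as the C–H bond breaks, those electrons form the new alkene π bond.
Total: 2 elementary steps.

2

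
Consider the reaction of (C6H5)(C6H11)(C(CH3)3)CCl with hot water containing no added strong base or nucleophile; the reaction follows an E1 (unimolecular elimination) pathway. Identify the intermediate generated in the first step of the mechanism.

tertiary carbocation

Step 1: Rate-determining heterolysis of the C–Cl bond gives Cl⁻ and a tertiary carbocation.
After step 1 the species present is a tertiary carbocation.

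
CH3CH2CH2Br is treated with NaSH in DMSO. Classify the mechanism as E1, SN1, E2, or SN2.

SN2

Conditions: a primary substrate with a strong nucleophile in the polar aprotic solvent DMSO.
These conditions are the textbook signature of the SN2 pathway.
An unhindered substrate with a strong nucleophile in a polar aprotic solvent favours one-step backside displacement.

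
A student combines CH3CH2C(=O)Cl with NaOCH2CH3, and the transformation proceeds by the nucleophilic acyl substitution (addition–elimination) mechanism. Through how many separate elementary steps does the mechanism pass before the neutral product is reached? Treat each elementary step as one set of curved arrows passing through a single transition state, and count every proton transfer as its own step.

2

Step 1: CH3CH2O⁻ adds to the carbonyl carbon; the C=O π electrons shift onto oxygen and a tetrahedral alkoxide intermediate forms.
Step 2: Collapse of the tetrahedral intermediate: the alkoxide oxygen pushes its lone pair back to re-form C=O while Cl⁻ leaves.
Total: 2 elementary steps.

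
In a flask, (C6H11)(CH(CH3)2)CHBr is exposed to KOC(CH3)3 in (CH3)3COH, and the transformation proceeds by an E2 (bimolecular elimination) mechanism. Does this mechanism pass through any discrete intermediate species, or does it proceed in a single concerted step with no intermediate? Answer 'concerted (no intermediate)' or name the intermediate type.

concerted (no intermediate)

Concerted anti-periplanar elimination: (CH3)3CO⁻ abstracts a β-H while Br⁻ leaves, and the C–H electrons become the new C=C π bond — all in a single transition state.
All bond changes occur in one transition state; no discrete intermediate is formed.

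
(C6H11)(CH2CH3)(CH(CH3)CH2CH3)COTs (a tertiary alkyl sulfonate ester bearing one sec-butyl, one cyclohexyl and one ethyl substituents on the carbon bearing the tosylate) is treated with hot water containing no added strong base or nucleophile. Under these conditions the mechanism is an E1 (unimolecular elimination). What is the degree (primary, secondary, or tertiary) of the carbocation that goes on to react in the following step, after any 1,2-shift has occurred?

tertiary

Step 1: Ionisation: the C–O σ-bond cleaves heterolytically; both bonding electrons depart with TsO⁻, leaving a tertiary carbocation at the α-carbon.
No single 1,2-shift to an adjacent carbon would give a more-substituted cation, so no rearrangement occurs.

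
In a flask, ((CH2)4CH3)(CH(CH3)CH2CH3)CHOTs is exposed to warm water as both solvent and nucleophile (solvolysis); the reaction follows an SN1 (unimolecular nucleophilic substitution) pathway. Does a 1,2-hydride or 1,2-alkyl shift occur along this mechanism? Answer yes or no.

The first-formed carbocation is secondary.
The adjacent sec-butyl carbon already bears 2 other carbon substituents and has a hydrogen to migrate; after a 1,2-hydride shift from that carbon the positive charge sits on a tertiary centre.
Tertiary is more stable than secondary, so the shift occurs.

yes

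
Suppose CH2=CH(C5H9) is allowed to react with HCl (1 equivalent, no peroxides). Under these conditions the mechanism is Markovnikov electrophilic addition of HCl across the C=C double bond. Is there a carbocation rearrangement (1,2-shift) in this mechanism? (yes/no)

The first-formed carbocation is secondary.
The adjacent cyclopentyl carbon already bears 2 other carbon substituents and has a hydrogen to migrate; after a 1,2-hydride shift from that carbon the positive charge sits on a tertiary centre.
Tertiary is more stable than secondary, so the shift occurs.

yes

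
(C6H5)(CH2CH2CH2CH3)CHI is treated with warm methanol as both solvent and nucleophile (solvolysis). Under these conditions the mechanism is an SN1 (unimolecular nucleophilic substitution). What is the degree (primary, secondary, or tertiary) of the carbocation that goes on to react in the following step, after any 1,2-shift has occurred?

secondary

Step 1: Rate-determining heterolysis of the C–I bond gives I⁻ and a secondary carbocation.
No single 1,2-shift to an adjacent carbon would give a more-substituted cation, so no rearrangement occurs.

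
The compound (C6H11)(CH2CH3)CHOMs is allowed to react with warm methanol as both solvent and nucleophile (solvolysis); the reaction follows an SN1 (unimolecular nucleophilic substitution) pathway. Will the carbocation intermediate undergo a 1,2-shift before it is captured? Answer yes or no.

yes

The first-formed carbocation is secondary.
The adjacent cyclohexyl carbon already bears 2 other carbon substituents and has a hydrogen to migrate; after a 1,2-hydride shift from that carbon the positive charge sits on a tertiary centre.
Tertiary is more stable than secondary, so the shift occurs.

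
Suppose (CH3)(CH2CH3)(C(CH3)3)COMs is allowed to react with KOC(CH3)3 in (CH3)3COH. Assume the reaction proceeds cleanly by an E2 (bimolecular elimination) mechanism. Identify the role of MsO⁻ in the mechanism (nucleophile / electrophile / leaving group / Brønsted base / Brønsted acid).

Step 1: In one step, (CH3)3CO⁻ pulls off a β-proton, the C–O bond cleaves, and a C=C double bond forms between the α- and β-carbons (E2, anti elimination).
MsO⁻ departs with both electrons of the breaking σ-bond — that is the definition of a leaving group.

leaving group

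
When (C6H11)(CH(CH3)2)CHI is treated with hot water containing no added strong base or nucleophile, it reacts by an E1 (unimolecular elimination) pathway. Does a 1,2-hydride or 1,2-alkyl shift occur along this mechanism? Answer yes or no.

The first-formed carbocation is secondary.
The adjacent cyclohexyl carbon already bears 2 other carbon substituents and has a hydrogen to migrate; after a 1,2-hydride shift from that carbon the positive charge sits on a tertiary centre.
Tertiary is more stable than secondary, so the shift occurs.

yes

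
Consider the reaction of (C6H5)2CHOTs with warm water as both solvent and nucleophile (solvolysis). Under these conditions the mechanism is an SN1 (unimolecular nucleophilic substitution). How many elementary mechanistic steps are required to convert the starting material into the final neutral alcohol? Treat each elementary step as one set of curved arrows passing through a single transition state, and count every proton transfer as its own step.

Step 1: Ionisation: the C–O σ-bond cleaves heterolytically; both bonding electrons depart with TsO⁻, leaving a secondary carbocation at the α-carbon.
(No 1,2-shift: no single shift to an adjacent carbon would give a more stable cation.)
Step 2: Nucleophilic capture: the oxygen of H2O bonds to the cationic carbon, producing an oxonium-ion intermediate.
Step 3: Proton transfer from the O–H of the oxonium ion to a solvent molecule delivers the neutral alcohol.
Total: 3 elementary steps.

3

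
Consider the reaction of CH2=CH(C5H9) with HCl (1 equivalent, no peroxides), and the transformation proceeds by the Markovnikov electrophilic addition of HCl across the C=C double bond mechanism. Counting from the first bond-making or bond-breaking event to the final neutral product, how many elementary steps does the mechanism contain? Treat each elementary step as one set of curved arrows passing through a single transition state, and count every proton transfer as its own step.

Step 1: The π electrons of the C=C bond attack a proton of HCl; Markovnikov addition places the new C–H on the less-substituted alkene carbon, so the positive charge ends up on the more-substituted carbon — a secondary carbocation. The H–Cl bond breaks heterolytically, releasing Cl⁻.
Step 2: A 1,2-hydride shift from the adjacent cyclopentyl carbon moves the positive charge from the secondary centre to an adjacent carbon, generating a more stable tertiary carbocation.
Step 3: Nucleophilic attack by Cl⁻ on the carbocation completes the addition, giving R–Cl.
Total: 3 elementary steps.

3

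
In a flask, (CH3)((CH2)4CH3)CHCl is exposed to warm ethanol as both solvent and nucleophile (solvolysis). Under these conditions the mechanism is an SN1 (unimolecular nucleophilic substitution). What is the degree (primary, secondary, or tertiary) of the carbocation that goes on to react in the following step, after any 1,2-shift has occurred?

Step 1: Rate-determining heterolysis of the C–Cl bond gives Cl⁻ and a secondary carbocation.
No single 1,2-shift to an adjacent carbon would give a more-substituted cation, so no rearrangement occurs.

secondary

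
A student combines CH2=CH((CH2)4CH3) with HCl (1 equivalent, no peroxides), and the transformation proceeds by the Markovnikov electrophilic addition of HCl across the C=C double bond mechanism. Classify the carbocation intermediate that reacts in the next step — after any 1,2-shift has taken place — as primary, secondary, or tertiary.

secondary

Step 1: Electrophilic addition begins with the π(C=C) electrons forming a bond to the proton of HCl. Following Markovnikov's rule, the resulting cation is secondary. The H–Cl bond breaks heterolytically, releasing Cl⁻.
No single 1,2-shift to an adjacent carbon would give a more-substituted cation, so no rearrangement occurs.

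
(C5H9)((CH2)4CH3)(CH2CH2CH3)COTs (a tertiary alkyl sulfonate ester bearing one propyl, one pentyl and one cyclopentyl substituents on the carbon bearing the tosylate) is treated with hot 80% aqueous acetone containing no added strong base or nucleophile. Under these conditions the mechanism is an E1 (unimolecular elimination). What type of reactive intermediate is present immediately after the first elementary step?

tertiary carbocation

Step 1: Rate-determining heterolysis of the C–O bond gives TsO⁻ and a tertiary carbocation.
After step 1 the species present is a tertiary carbocation.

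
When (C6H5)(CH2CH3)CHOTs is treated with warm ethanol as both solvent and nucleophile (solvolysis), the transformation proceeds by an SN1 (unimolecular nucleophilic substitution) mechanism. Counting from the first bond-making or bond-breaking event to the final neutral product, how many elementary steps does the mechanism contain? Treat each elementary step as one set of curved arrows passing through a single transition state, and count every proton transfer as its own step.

Step 1: Ionisation: the C–O σ-bond cleaves heterolytically; both bonding electrons depart with TsO⁻, leaving a secondary carbocation at the α-carbon.
(No 1,2-shift: no single shift to an adjacent carbon would give a more stable cation.)
Step 2: CH3CH2OH donates an oxygen lone pair into the empty p orbital of the cation, giving a protonated ether (an oxonium ion).
Step 3: Deprotonation of the oxonium oxygen by solvent ethanol yields the neutral ether.
Total: 3 elementary steps.

3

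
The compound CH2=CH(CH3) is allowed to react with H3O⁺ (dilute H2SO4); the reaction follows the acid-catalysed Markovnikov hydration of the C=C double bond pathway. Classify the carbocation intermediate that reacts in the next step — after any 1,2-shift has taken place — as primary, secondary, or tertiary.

secondary

Step 1: The π electrons of the C=C bond attack a proton of H3O⁺; Markovnikov addition places the new C–H on the less-substituted alkene carbon, so the positive charge ends up on the more-substituted carbon — a secondary carbocation. H2O is released.
No single 1,2-shift to an adjacent carbon would give a more-substituted cation, so no rearrangement occurs.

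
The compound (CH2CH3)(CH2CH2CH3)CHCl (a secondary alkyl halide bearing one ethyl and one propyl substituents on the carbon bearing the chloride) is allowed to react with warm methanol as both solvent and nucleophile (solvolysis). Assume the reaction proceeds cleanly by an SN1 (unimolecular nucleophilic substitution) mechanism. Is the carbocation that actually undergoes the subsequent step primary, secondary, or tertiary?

secondary

Step 1: Unassisted departure of Cl⁻ (taking the C–Cl bonding pair) generates a secondary carbocation.
No single 1,2-shift to an adjacent carbon would give a more-substituted cation, so no rearrangement occurs.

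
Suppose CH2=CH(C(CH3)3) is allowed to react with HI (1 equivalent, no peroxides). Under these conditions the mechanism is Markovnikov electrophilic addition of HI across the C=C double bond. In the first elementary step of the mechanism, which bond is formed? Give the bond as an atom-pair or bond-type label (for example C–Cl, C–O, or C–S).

C–H

Step 1: Electrophilic addition begins with the π(C=C) electrons forming a bond to the proton of HI. Following Markovnikov's rule, the resulting cation is secondary. The H–I bond breaks heterolytically, releasing I⁻.
The bond formed in this step is the C–H bond.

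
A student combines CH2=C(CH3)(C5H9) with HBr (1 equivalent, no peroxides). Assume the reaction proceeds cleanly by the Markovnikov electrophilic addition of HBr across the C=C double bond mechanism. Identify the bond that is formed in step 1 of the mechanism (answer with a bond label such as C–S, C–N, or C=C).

C–H

Step 1: Electrophilic addition begins with the π(C=C) electrons forming a bond to the proton of HBr. Following Markovnikov's rule, the resulting cation is tertiary. The H–Br bond breaks heterolytically, releasing Br⁻.
The bond formed in this step is the C–H bond.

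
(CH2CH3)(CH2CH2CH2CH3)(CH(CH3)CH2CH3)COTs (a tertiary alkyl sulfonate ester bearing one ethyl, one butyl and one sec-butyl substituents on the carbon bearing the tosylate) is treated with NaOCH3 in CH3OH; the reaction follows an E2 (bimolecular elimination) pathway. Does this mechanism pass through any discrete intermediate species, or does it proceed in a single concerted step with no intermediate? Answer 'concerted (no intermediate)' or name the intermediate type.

In one step, CH3O⁻ pulls off a β-proton, the C–O bond cleaves, and a C=C double bond forms between the α- and β-carbons (E2, anti elimination).
All bond changes occur in one transition state; no discrete intermediate is formed.

concerted (no intermediate)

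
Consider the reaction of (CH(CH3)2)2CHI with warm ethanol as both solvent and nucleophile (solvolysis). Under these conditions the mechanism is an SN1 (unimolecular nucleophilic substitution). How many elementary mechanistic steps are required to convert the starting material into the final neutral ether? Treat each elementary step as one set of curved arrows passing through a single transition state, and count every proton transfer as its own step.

Step 1: The C–I bond breaks with both electrons going to the iodide; I⁻ leaves and a secondary carbocation remains.
Step 2: Carbocation rearrangement: a 1,2-hydride shift from the adjacent isopropyl carbon converts the initially-formed secondary cation into the more stable tertiary cation.
Step 3: Nucleophilic capture: the oxygen of CH3CH2OH bonds to the cationic carbon, producing an oxonium-ion intermediate.
Step 4: A second solvent molecule removes the proton on oxygen, giving the neutral ether product.
Total: 4 elementary steps.

4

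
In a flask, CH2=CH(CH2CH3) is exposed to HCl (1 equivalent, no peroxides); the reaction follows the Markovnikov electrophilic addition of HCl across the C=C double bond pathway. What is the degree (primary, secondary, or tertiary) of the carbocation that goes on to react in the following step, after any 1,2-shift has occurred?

Step 1: The π electrons of the C=C bond attack a proton of HCl; Markovnikov addition places the new C–H on the less-substituted alkene carbon, so the positive charge ends up on the more-substituted carbon — a secondary carbocation. The H–Cl bond breaks heterolytically, releasing Cl⁻.
No single 1,2-shift to an adjacent carbon would give a more-substituted cation, so no rearrangement occurs.

secondary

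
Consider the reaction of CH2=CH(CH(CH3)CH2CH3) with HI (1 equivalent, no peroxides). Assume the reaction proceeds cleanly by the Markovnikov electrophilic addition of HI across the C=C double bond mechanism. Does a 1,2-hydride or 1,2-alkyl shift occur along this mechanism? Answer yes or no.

yes

The first-formed carbocation is secondary.
The adjacent sec-butyl carbon already bears 2 other carbon substituents and has a hydrogen to migrate; after a 1,2-hydride shift from that carbon the positive charge sits on a tertiary centre.
Tertiary is more stable than secondary, so the shift occurs.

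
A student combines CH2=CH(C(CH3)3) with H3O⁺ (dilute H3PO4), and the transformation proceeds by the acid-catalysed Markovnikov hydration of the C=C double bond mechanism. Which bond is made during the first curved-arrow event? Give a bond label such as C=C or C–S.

Step 1: The π electrons of the C=C bond attack a proton of H3O⁺; Markovnikov addition places the new C–H on the less-substituted alkene carbon, so the positive charge ends up on the more-substituted carbon — a secondary carbocation. H2O is released.
The bond formed in this step is the C–H bond.

C–H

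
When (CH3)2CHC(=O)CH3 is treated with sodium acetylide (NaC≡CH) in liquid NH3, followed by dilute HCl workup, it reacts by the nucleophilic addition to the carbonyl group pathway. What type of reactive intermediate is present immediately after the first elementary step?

tetrahedral alkoxide intermediate

Step 1: A lone pair / filled orbital on HC≡C⁻ attacks the electrophilic carbonyl carbon; the π(C=O) electrons shift onto oxygen, producing a tetrahedral alkoxide intermediate.
After step 1 the species present is a tetrahedral alkoxide intermediate.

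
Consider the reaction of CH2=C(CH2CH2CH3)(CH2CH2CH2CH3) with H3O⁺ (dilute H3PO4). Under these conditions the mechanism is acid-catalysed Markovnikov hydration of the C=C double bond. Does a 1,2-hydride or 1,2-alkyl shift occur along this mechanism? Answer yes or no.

The first-formed carbocation is tertiary.
No single 1,2-shift to an adjacent carbon would produce a more-substituted cation than the one already present, so no rearrangement occurs.

no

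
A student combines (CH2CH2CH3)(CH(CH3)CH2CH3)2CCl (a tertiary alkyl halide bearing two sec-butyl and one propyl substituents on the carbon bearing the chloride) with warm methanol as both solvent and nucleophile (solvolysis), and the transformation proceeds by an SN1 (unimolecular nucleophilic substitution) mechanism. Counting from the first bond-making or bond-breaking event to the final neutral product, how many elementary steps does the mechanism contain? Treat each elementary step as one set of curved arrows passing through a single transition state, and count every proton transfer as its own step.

Step 1: The C–Cl bond breaks with both electrons going to the chloride; Cl⁻ leaves and a tertiary carbocation remains.
(No 1,2-shift: no single shift to an adjacent carbon would give a more stable cation.)
Step 2: CH3OH donates an oxygen lone pair into the empty p orbital of the cation, giving a protonated ether (an oxonium ion).
Step 3: Proton transfer from the O–H of the oxonium ion to a solvent molecule delivers the neutral ether.
Total: 3 elementary steps.

3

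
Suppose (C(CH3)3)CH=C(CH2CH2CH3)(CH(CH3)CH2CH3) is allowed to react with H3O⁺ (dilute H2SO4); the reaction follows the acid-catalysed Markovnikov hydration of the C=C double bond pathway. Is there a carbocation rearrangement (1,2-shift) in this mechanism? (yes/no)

no

The first-formed carbocation is tertiary.
No single 1,2-shift to an adjacent carbon would produce a more-substituted cation than the one already present, so no rearrangement occurs.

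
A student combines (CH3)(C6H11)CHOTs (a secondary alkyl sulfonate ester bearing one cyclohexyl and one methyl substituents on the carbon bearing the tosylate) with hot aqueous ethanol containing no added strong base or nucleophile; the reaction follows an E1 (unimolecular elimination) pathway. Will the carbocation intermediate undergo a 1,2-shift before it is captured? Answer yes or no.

The first-formed carbocation is secondary.
The adjacent cyclohexyl carbon already bears 2 other carbon substituents and has a hydrogen to migrate; after a 1,2-hydride shift from that carbon the positive charge sits on a tertiary centre.
Tertiary is more stable than secondary, so the shift occurs.

yes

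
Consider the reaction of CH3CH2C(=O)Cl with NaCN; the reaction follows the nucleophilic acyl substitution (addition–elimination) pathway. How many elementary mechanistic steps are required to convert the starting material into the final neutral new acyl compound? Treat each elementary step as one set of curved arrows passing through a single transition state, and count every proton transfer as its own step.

2

Step 1: Nucleophilic addition of CN⁻ to the acyl carbon breaks the π(C=O) bond and yields a tetrahedral, anionic intermediate.
Step 2: Elimination step: re-formation of the carbonyl π bond drives out Cl⁻, giving the new acyl compound.
Total: 2 elementary steps.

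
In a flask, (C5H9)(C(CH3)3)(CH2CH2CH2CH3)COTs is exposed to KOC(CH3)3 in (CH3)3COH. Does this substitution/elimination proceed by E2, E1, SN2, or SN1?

E2

Conditions: a strong/bulky base with a tertiary substrate bearing a β-hydrogen.
These conditions are the textbook signature of the E2 pathway.
A strong (often hindered) base removes a β-H in concert with loss of the leaving group — bimolecular elimination.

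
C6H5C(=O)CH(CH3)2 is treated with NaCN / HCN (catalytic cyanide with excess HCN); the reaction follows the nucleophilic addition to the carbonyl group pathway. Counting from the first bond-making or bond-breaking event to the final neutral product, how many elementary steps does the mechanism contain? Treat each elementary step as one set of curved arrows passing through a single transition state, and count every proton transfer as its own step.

2

Step 1: CN⁻ attacks the sp² carbonyl carbon; the C=O π bond breaks and the electrons end up as a lone pair on the alkoxide oxygen of the tetrahedral intermediate.
Step 2: The alkoxide oxygen removes a proton from HCN present in the mixture, giving a cyanohydrin and regenerating CN⁻.
Total: 2 elementary steps.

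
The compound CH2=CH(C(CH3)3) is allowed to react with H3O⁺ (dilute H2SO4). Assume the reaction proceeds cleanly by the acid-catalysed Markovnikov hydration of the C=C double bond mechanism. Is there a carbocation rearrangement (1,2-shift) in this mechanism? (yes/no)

yes

The first-formed carbocation is secondary.
The adjacent tert-butyl carbon has no hydrogen but bears methyl groups; migration of one methyl with its bonding pair (a 1,2-methyl shift) places the charge on a tertiary centre.
Tertiary is more stable than secondary, so the shift occurs.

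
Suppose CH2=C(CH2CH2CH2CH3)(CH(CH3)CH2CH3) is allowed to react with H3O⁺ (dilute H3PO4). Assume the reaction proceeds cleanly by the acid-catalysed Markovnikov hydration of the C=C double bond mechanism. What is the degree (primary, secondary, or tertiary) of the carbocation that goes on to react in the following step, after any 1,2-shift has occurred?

Step 1: Electrophilic addition begins with the π(C=C) electrons forming a bond to the proton of H3O⁺. Following Markovnikov's rule, the resulting cation is tertiary. H2O is released.
No single 1,2-shift to an adjacent carbon would give a more-substituted cation, so no rearrangement occurs.

tertiary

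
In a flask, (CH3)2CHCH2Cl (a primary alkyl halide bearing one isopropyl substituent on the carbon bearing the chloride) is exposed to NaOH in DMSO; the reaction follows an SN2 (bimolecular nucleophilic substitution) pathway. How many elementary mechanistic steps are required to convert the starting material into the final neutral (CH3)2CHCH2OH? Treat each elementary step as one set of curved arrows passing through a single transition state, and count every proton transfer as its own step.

1

Step 1: OH⁻ attacks the back face of the α-carbon while Cl⁻ departs with the C–Cl bonding pair — a single concerted displacement through a pentacoordinate transition state.
Total: 1 elementary step.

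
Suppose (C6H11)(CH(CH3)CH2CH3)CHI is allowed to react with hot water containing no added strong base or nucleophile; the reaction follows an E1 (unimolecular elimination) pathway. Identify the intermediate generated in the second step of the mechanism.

tertiary carbocation

Step 1: Rate-determining heterolysis of the C–I bond gives I⁻ and a secondary carbocation.
Step 2: Carbocation rearrangement: a 1,2-hydride shift from the adjacent cyclohexyl carbon converts the initially-formed secondary cation into the more stable tertiary cation.
After step 2 the species present is a tertiary carbocation.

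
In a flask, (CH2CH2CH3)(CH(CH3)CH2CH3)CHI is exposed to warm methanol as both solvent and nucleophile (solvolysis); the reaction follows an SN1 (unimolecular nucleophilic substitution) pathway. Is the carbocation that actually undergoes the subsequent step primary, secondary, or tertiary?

tertiary

Step 1: Unassisted departure of I⁻ (taking the C–I bonding pair) generates a secondary carbocation.
Step 2: A 1,2-hydride shift from the adjacent sec-butyl carbon moves the positive charge from the secondary centre to an adjacent carbon, generating a more stable tertiary carbocation.
The cation rearranges from secondary to tertiary via a 1,2-hydride shift from the adjacent sec-butyl carbon; the tertiary cation is what reacts next.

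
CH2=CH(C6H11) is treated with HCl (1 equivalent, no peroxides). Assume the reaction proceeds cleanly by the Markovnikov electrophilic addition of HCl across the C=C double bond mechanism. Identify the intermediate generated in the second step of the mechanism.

tertiary carbocation

Step 1: Electrophilic addition begins with the π(C=C) electrons forming a bond to the proton of HCl. Following Markovnikov's rule, the resulting cation is secondary. The H–Cl bond breaks heterolytically, releasing Cl⁻.
Step 2: A 1,2-hydride shift from the adjacent cyclohexyl carbon moves the positive charge from the secondary centre to an adjacent carbon, generating a more stable tertiary carbocation.
After step 2 the species present is a tertiary carbocation.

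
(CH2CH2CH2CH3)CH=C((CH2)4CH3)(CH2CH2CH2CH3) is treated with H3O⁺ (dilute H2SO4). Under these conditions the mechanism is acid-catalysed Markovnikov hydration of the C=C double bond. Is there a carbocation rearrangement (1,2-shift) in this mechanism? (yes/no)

The first-formed carbocation is tertiary.
No single 1,2-shift to an adjacent carbon would produce a more-substituted cation than the one already present, so no rearrangement occurs.

no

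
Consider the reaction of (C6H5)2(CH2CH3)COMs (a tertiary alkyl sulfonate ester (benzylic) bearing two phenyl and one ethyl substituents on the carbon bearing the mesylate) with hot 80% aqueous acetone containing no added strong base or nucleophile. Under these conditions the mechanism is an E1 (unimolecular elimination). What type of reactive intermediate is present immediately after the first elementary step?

Step 1: Rate-determining heterolysis of the C–O bond gives MsO⁻ and a tertiary carbocation.
After step 1 the species present is a tertiary carbocation.

tertiary carbocation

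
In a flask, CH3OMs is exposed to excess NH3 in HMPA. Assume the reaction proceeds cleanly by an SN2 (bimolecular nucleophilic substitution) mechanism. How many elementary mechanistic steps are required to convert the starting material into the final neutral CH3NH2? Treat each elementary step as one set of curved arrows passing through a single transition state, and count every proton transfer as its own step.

2

Step 1: A lone pair on the N of NH3 attacks the α-carbon from the back side while the C–O bond breaks; both bonding electrons leave with MsO⁻. The product of this concerted step is an alkylammonium ion.
Step 2: A second equivalent of NH3 removes a proton from the N, giving the neutral product.
Total: 2 elementary steps.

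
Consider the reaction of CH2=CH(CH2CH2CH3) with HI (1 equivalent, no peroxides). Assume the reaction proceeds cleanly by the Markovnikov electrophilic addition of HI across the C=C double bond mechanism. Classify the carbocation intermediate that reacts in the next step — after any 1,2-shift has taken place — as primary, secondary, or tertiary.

secondary

Step 1: The π electrons of the C=C bond attack a proton of HI; Markovnikov addition places the new C–H on the less-substituted alkene carbon, so the positive charge ends up on the more-substituted carbon — a secondary carbocation. The H–I bond breaks heterolytically, releasing I⁻.
No single 1,2-shift to an adjacent carbon would give a more-substituted cation, so no rearrangement occurs.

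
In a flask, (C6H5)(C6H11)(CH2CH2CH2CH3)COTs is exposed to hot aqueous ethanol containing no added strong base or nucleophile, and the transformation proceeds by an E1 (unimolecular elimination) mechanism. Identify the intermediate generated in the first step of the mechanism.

Step 1: The C–O bond breaks with both electrons going to the tosylate; TsO⁻ leaves and a tertiary carbocation remains.
After step 1 the species present is a tertiary carbocation.

tertiary carbocation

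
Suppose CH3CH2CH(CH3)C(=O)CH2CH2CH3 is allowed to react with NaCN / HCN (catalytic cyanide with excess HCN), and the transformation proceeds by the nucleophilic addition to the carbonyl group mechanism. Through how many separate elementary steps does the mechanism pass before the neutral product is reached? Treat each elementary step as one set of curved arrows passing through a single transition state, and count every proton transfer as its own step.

2

Step 1: A lone pair / filled orbital on CN⁻ attacks the electrophilic carbonyl carbon; the π(C=O) electrons shift onto oxygen, producing a tetrahedral alkoxide intermediate.
Step 2: The alkoxide is protonated in situ by undissociated HCN, yielding a cyanohydrin; the CN⁻ so formed carries on the cycle.
Total: 2 elementary steps.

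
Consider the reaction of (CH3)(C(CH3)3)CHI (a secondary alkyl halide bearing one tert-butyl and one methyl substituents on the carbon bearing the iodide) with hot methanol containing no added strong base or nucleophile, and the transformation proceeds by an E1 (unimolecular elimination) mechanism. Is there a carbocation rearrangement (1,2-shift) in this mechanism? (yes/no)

yes

The first-formed carbocation is secondary.
The adjacent tert-butyl carbon has no hydrogen but bears methyl groups; migration of one methyl with its bonding pair (a 1,2-methyl shift) places the charge on a tertiary centre.
Tertiary is more stable than secondary, so the shift occurs.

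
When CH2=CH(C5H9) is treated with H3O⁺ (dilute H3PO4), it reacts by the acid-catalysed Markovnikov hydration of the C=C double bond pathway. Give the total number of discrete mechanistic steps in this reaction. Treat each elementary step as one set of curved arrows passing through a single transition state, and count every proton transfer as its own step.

Step 1: The π electrons of the C=C bond attack a proton of H3O⁺; Markovnikov addition places the new C–H on the less-substituted alkene carbon, so the positive charge ends up on the more-substituted carbon — a secondary carbocation. H2O is released.
Step 2: A hydride (H with its bonding pair) migrates from the adjacent cyclopentyl carbon to the cationic centre — a 1,2-hydride shift — upgrading the secondary cation to a tertiary one.
Step 3: Nucleophilic capture of the cation by H2O produces the protonated alcohol (an oxonium ion).
Step 4: H2O removes a proton from the oxonium oxygen, regenerating H3O⁺ and giving the neutral alcohol.
Total: 4 elementary steps.

4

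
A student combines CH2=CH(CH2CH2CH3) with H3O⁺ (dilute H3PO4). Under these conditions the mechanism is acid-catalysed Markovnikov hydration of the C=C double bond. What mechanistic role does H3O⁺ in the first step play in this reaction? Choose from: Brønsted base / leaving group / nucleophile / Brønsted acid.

Step 1: The π electrons of the C=C bond attack a proton of H3O⁺; Markovnikov addition places the new C–H on the less-substituted alkene carbon, so the positive charge ends up on the more-substituted carbon — a secondary carbocation. H2O is released.
H3O⁺ in the first step donates a proton in a proton-transfer step — a Brønsted acid.

Brønsted acid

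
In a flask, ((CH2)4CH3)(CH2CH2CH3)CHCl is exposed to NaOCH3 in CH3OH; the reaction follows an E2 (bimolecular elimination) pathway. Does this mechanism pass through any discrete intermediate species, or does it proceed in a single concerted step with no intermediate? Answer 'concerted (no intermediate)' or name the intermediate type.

Concerted anti-periplanar elimination: CH3O⁻ abstracts a β-H while Cl⁻ leaves, and the C–H electrons become the new C=C π bond — all in a single transition state.
All bond changes occur in one transition state; no discrete intermediate is formed.

concerted (no intermediate)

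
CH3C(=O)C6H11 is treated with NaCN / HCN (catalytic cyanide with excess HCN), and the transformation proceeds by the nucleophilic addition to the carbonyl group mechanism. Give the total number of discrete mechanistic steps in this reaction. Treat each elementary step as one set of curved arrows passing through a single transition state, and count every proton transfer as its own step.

2

Step 1: Nucleophilic addition: CN⁻ adds to the carbonyl carbon, pushing the π(C=O) electron pair onto oxygen and giving a tetrahedral alkoxide.
Step 2: Proton transfer from HCN to the alkoxide furnishes a cyanohydrin (and releases another CN⁻ to continue the reaction).
Total: 2 elementary steps.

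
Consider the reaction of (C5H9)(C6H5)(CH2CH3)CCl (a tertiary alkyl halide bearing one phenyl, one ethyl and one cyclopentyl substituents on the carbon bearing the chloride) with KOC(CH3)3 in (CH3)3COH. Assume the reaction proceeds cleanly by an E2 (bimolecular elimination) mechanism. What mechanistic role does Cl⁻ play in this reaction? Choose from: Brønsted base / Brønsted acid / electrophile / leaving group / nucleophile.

leaving group

Step 1: The strong base (CH3)3CO⁻ removes a β-hydrogen; in the same concerted event the electrons of the breaking C–H bond form the new π(C=C) bond and the C–Cl σ-bond breaks, expelling Cl⁻. Anti-periplanar geometry; one transition state.
Cl⁻ departs with both electrons of the breaking σ-bond — that is the definition of a leaving group.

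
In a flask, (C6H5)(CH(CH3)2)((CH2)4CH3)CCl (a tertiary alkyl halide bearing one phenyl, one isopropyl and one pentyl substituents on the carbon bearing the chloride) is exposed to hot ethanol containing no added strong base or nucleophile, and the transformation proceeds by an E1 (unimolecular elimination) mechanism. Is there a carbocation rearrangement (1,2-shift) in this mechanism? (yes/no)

no

The first-formed carbocation is tertiary.
No single 1,2-shift to an adjacent carbon would produce a more-substituted cation than the one already present, so no rearrangement occurs.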